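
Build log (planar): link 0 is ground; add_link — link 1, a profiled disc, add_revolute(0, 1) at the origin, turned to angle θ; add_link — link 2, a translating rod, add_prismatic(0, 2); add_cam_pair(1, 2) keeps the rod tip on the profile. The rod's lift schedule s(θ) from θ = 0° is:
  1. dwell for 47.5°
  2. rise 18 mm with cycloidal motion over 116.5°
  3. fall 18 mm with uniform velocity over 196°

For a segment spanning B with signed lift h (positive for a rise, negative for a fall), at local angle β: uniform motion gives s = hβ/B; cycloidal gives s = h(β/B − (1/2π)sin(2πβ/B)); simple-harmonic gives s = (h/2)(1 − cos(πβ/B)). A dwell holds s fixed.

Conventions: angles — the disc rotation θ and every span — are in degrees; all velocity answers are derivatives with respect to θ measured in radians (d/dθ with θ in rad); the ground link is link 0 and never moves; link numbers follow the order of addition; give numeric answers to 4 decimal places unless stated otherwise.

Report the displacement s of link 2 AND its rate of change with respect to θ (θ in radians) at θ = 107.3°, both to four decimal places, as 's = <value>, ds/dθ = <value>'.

seg 1 [0°–47.5°] dwell: s stays 0.0000
seg 2 [47.5°–164°] cycloidal, h=18: θ=107.3° here. β=59.8, B=116.5. 18·(0.5133 − sin(2π·0.5133)/(2π)) = 9.4787 → s = 9.4787
velocity in seg [47.5°–164°] (cycloidal), θ in radians: β = 59.8° = 1.0437 rad, B = 116.5° = 2.0333 rad; ds/dθ = (h/B)(1 − cos(2πβ/B)) = (18/2.0333)(1 − cos(2π·0.5133)) = 17.674219 mm/rad

s = 9.4787, ds/dθ = 17.6742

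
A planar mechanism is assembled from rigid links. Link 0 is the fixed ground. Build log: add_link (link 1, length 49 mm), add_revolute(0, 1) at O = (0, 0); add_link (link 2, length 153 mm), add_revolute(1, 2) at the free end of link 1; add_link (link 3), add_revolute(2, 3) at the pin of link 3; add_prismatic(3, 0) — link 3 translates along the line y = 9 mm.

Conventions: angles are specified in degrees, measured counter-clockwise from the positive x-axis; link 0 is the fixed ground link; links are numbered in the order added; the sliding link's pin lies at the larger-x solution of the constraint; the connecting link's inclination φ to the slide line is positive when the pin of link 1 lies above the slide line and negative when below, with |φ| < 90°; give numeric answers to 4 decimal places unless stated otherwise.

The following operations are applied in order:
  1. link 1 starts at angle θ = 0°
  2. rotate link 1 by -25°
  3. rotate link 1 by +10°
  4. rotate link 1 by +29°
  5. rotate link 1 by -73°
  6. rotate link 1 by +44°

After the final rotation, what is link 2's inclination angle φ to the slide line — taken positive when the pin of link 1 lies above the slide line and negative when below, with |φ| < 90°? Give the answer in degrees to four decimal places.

geometry: r = 49 mm, L = 153 mm, e = 9 mm; θ starts at 0°
rotate link 1 by -25°: θ ← 0° -25° = -25°
rotate link 1 by +10°: θ ← -25° +10° = -15°
rotate link 1 by +29°: θ ← -15° +29° = 14°
rotate link 1 by -73°: θ ← 14° -73° = -59°
rotate link 1 by +44°: θ ← -59° +44° = -15°
h = r sin θ − e = -12.682133 − 9 = -21.682133
sin φ = h / L = -21.682133 / 153 = -0.14171329
φ = arcsin(-0.14171329) = -8.146999°

-8.1470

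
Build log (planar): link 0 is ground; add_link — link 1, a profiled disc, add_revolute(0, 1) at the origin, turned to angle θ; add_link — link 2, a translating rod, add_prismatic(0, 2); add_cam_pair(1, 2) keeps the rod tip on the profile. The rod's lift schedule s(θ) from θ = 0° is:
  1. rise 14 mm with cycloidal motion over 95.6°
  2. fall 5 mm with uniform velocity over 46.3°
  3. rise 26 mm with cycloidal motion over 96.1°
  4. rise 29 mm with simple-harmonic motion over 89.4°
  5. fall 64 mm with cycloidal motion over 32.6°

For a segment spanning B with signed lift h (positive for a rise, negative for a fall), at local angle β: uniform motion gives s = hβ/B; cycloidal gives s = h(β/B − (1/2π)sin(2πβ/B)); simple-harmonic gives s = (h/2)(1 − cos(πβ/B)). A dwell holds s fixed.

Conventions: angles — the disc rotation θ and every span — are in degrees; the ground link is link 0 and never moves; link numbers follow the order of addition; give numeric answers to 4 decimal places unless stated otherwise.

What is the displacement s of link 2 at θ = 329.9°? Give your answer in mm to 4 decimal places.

seg 1 [0°–95.6°] cycloidal, h=14: full span → s += 14 → s = 14.0000
seg 2 [95.6°–141.9°] uniform, h=-5: full span → s += -5 → s = 9.0000
seg 3 [141.9°–238°] cycloidal, h=26: full span → s += 26 → s = 35.0000
seg 4 [238°–327.4°] simple-harmonic, h=29: full span → s += 29 → s = 64.0000
seg 5 [327.4°–360°] cycloidal, h=-64: θ=329.9° here. β=2.5, B=32.6. -64·(0.0767 − sin(2π·0.0767)/(2π)) = -0.1877 → s = 63.8123

63.8123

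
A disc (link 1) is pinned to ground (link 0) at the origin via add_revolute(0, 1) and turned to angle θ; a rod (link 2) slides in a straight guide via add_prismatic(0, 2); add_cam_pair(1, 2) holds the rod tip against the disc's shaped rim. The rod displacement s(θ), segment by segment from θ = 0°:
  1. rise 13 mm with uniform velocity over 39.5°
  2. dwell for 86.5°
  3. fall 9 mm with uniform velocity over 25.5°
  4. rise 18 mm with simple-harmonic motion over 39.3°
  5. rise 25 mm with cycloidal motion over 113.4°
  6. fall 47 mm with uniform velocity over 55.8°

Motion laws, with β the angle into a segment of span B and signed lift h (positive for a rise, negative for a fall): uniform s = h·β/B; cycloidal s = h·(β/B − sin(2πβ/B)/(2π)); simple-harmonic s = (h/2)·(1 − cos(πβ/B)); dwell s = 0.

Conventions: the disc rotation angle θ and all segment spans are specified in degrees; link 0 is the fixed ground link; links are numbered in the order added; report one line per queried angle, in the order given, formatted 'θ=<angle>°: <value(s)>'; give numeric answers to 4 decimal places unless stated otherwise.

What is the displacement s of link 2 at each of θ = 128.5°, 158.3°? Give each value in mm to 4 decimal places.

segment 1 (0° to 39.5°, uniform, h = 13) is passed completely: s = 0.0000 + (13) = 13.0000
segment 2 (39.5° to 126°, dwell): s unchanged at 13.0000
θ = 128.5° falls in segment 3 (126° to 151.5°, uniform, h = -9): β = 128.5 − 126 = 2.5°, B = 25.5°; Δs = -9·2.5/25.5 = -0.8824; s = 13.0000 − 0.8824 = 12.1176
segment 3 (126° to 151.5°, uniform, h = -9) is passed completely: s = 13.0000 + (-9) = 4.0000
θ = 158.3° falls in segment 4 (151.5° to 190.8°, simple-harmonic, h = 18): β = 158.3 − 151.5 = 6.8°, B = 39.3°; Δs = 18/2·(1 − cos(π·0.1730)) = 1.2973; s = 4.0000 + 1.2973 = 5.2973

θ=128.5°: 12.1176
θ=158.3°: 5.2973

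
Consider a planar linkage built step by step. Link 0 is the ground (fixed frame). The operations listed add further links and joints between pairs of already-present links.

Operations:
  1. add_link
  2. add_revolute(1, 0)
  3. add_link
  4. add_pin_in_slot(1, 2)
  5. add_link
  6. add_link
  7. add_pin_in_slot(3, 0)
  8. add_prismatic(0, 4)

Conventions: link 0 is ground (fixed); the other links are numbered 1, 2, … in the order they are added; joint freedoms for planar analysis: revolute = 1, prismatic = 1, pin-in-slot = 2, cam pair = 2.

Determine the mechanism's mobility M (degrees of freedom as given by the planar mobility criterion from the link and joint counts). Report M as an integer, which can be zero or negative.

link 0 = ground. State L|J1|J2 = 1|0|0
+link1  2|0|0
R(1,0) f=1→J1  2|1|0
+link2  3|1|0
PS(1,2) f=2→J2  3|1|1
+link3  4|1|1
+link4  5|1|1
PS(3,0) f=2→J2  5|1|2
P(0,4) f=1→J1  5|2|2
M = 3(5−1)−2·2−2 = 12−4−2 = 6

M = 6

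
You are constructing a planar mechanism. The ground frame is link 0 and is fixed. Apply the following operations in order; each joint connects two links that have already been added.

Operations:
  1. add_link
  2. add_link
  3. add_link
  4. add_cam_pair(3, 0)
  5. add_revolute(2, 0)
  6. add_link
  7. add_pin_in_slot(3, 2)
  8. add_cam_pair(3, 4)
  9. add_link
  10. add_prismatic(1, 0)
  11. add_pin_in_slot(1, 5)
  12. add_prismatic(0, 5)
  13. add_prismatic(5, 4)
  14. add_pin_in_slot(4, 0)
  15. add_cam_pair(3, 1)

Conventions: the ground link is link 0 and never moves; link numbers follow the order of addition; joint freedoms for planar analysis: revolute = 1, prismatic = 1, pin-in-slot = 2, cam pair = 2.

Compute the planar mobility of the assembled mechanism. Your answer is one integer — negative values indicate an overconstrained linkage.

ground; <1,0,0>
#1 <2,0,0>
#2 <3,0,0>
#3 <4,0,0>
C:3↔0 J2 <4,0,1>
R:2↔0 J1 <4,1,1>
#4 <5,1,1>
PS:3↔2 J2 <5,1,2>
C:3↔4 J2 <5,1,3>
#5 <6,1,3>
P:1↔0 J1 <6,2,3>
PS:1↔5 J2 <6,2,4>
P:0↔5 J1 <6,3,4>
P:5↔4 J1 <6,4,4>
PS:4↔0 J2 <6,4,5>
C:3↔1 J2 <6,4,6>
3×5 − 2×4 − 1×6 = 1

M = 1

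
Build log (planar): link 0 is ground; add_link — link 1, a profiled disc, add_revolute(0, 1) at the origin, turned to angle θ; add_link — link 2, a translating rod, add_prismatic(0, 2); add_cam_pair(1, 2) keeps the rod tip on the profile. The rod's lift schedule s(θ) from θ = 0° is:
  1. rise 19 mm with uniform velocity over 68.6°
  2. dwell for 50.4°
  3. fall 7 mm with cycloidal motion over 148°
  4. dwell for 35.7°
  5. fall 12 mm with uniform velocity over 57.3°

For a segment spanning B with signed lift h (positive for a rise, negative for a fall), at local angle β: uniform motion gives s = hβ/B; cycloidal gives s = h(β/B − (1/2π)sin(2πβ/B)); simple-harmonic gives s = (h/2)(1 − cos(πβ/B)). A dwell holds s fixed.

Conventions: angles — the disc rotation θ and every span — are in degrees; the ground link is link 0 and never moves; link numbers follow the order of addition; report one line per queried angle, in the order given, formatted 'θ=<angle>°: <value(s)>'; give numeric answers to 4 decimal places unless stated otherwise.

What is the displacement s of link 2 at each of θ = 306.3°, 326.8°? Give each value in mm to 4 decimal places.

seg 1 [0°–68.6°] uniform, h=19: full span → s += 19 → s = 19.0000
seg 2 [68.6°–119°] dwell: s stays 19.0000
seg 3 [119°–267°] cycloidal, h=-7: full span → s += -7 → s = 12.0000
seg 4 [267°–302.7°] dwell: s stays 12.0000
seg 5 [302.7°–360°] uniform, h=-12: θ=306.3° here. β=3.6, B=57.3. -12·3.6/57.3 = -0.7539 → s = 11.2461
seg 5 [302.7°–360°] uniform, h=-12: θ=326.8° here. β=24.1, B=57.3. -12·24.1/57.3 = -5.0471 → s = 6.9529

θ=306.3°: 11.2461
θ=326.8°: 6.9529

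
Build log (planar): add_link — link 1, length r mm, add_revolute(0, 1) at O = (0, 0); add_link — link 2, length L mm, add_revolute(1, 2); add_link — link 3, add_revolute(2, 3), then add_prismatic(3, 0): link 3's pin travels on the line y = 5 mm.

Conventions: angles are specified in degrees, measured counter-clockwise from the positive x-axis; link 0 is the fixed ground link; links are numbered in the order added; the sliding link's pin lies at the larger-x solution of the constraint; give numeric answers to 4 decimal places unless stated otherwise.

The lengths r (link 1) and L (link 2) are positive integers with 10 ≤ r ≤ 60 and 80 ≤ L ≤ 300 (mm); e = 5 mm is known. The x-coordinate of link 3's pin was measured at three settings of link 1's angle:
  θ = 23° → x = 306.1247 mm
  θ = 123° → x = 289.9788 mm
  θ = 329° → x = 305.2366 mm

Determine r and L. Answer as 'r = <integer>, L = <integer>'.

constraint per measurement: (x − r cos θ)² + (r sin θ − e)² = L²
subtracting the θ₁ and θ₂ equations cancels the r² and L² terms:
r = (x₁² − x₂²) / (2[(x₁cos θ₁ + e sin θ₁) − (x₂cos θ₂ + e sin θ₂)]) = 11.0000 → r = 11
L² = (x₁ − r cos θ₁)² + (r sin θ₁ − e)² = 87615.9875 → L = 296.0000 → L = 296
check at θ₃=329°: x = 305.2366 (printed 305.2366) ✓

r = 11, L = 296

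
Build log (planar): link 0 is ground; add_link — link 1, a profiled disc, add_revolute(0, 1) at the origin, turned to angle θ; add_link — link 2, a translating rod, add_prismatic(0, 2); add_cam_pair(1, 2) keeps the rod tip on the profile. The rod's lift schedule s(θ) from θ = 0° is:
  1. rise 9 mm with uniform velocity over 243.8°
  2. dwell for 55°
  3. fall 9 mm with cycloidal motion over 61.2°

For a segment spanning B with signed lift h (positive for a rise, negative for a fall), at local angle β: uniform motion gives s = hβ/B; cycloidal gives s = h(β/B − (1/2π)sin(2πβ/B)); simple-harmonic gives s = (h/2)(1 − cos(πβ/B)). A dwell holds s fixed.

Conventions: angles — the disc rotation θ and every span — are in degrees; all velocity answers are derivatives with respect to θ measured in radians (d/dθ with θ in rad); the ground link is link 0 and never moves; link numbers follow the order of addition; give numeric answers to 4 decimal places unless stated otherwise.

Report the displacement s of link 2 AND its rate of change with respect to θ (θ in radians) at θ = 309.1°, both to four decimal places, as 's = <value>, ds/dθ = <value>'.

seg 1 [0°–243.8°] uniform, h=9: full span → s += 9 → s = 9.0000
seg 2 [243.8°–298.8°] dwell: s stays 9.0000
seg 3 [298.8°–360°] cycloidal, h=-9: θ=309.1° here. β=10.3, B=61.2. -9·(0.1683 − sin(2π·0.1683)/(2π)) = -0.2669 → s = 8.7331
velocity in seg [298.8°–360°] (cycloidal), θ in radians: β = 10.3° = 0.1798 rad, B = 61.2° = 1.0681 rad; ds/dθ = (h/B)(1 − cos(2πβ/B)) = ((-9)/1.0681)(1 − cos(2π·0.1683)) = -4.288061 mm/rad

s = 8.7331, ds/dθ = -4.2881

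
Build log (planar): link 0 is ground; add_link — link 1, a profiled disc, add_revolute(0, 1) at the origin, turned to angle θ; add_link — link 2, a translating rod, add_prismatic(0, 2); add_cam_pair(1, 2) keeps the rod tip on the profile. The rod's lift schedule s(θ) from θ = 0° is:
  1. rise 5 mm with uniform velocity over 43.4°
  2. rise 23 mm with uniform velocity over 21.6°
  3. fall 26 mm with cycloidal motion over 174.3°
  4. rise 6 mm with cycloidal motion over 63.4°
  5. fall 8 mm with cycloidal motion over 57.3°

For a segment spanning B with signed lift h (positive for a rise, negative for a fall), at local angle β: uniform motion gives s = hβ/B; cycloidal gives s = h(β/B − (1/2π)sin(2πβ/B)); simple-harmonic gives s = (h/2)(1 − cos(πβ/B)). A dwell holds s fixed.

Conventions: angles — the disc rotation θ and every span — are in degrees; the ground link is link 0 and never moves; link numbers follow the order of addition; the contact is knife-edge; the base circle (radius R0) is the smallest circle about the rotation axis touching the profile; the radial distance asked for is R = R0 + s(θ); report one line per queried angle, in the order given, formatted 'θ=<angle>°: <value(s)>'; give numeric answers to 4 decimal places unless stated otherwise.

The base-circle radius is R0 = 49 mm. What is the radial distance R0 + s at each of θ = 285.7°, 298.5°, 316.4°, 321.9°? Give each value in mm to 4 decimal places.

seg 1 [0°–43.4°] uniform, h=5: full span → s += 5 → s = 5.0000
seg 2 [43.4°–65°] uniform, h=23: full span → s += 23 → s = 28.0000
seg 3 [65°–239.3°] cycloidal, h=-26: full span → s += -26 → s = 2.0000
seg 4 [239.3°–302.7°] cycloidal, h=6: θ=285.7° here. β=46.4, B=63.4. 6·(0.7319 − sin(2π·0.7319)/(2π)) = 5.3399 → s = 7.3399
seg 4 [239.3°–302.7°] cycloidal, h=6: θ=298.5° here. β=59.2, B=63.4. 6·(0.9338 − sin(2π·0.9338)/(2π)) = 5.9886 → s = 7.9886
seg 4 [239.3°–302.7°] cycloidal, h=6: full span → s += 6 → s = 8.0000
seg 5 [302.7°–360°] cycloidal, h=-8: θ=316.4° here. β=13.7, B=57.3. -8·(0.2391 − sin(2π·0.2391)/(2π)) = -0.6425 → s = 7.3575
seg 5 [302.7°–360°] cycloidal, h=-8: θ=321.9° here. β=19.2, B=57.3. -8·(0.3351 − sin(2π·0.3351)/(2π)) = -1.5850 → s = 6.4150
θ=285.7°: R = R0 + s = 49 + 7.3399 = 56.3399
θ=298.5°: R = R0 + s = 49 + 7.9886 = 56.9886
θ=316.4°: R = R0 + s = 49 + 7.3575 = 56.3575
θ=321.9°: R = R0 + s = 49 + 6.4150 = 55.4150

θ=285.7°: 56.3399
θ=298.5°: 56.9886
θ=316.4°: 56.3575
θ=321.9°: 55.4150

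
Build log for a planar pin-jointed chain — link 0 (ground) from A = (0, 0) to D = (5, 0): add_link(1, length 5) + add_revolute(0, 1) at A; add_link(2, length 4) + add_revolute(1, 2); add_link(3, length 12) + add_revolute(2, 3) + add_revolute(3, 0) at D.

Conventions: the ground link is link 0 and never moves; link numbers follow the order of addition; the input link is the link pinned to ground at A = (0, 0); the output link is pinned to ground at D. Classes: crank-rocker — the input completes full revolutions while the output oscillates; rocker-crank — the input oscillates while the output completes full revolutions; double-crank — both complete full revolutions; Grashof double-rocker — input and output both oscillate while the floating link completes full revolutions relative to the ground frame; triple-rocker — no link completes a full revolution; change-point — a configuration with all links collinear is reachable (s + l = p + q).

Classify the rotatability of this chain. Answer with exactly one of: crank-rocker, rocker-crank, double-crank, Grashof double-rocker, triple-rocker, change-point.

lengths: ground=5, input=5, coupler=4, output=12
sorted: s=4 (shortest), l=12 (longest), p+q=10
s + l = 16 vs p + q = 10
s + l > p + q → non-Grashof → no link fully rotates → triple-rocker

triple-rocker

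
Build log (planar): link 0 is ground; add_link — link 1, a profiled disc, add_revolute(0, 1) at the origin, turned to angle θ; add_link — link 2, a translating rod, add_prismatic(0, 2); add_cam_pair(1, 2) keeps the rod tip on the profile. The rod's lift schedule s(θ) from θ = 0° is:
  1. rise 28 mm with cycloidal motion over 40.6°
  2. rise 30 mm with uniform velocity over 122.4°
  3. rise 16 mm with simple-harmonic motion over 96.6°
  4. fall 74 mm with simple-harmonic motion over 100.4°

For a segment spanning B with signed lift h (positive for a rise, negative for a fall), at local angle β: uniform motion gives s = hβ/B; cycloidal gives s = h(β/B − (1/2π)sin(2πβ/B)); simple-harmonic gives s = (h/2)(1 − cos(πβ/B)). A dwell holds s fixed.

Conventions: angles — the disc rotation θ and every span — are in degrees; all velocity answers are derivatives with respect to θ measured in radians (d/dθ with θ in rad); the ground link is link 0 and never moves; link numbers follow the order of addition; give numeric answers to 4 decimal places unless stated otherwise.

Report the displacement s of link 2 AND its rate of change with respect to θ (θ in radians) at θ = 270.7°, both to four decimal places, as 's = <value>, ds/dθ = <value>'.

seg 1 [0°–40.6°] cycloidal, h=28: full span → s += 28 → s = 28.0000
seg 2 [40.6°–163°] uniform, h=30: full span → s += 30 → s = 58.0000
seg 3 [163°–259.6°] simple-harmonic, h=16: full span → s += 16 → s = 74.0000
seg 4 [259.6°–360°] simple-harmonic, h=-74: θ=270.7° here. β=11.1, B=100.4. -74/2·(1 − cos(π·0.1106)) = -2.2094 → s = 71.7906
velocity in seg [259.6°–360°] (simple-harmonic), θ in radians: β = 11.1° = 0.1937 rad, B = 100.4° = 1.7523 rad; ds/dθ = (πh/(2B)) sin(πβ/B) = (π·(-74)/(2·1.7523)) sin(π·0.1106) = -22.579396 mm/rad

s = 71.7906, ds/dθ = -22.5794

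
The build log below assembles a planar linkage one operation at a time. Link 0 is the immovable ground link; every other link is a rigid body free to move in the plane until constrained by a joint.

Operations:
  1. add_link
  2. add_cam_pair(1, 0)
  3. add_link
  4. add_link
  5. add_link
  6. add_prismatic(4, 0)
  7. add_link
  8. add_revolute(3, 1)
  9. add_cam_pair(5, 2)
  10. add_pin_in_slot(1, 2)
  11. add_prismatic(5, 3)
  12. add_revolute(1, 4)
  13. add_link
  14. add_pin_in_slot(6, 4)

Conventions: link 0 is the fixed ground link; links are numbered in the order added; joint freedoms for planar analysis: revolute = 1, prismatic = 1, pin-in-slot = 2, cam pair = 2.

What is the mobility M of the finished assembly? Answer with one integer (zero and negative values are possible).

L=1 J1=0 J2=0
add link → L=2 J1=0 J2=0
C@1,0 dof=2 J2 → L=2 J1=0 J2=1
add link → L=3 J1=0 J2=1
add link → L=4 J1=0 J2=1
add link → L=5 J1=0 J2=1
P@4,0 dof=1 J1 → L=5 J1=1 J2=1
add link → L=6 J1=1 J2=1
R@3,1 dof=1 J1 → L=6 J1=2 J2=1
C@5,2 dof=2 J2 → L=6 J1=2 J2=2
PS@1,2 dof=2 J2 → L=6 J1=2 J2=3
P@5,3 dof=1 J1 → L=6 J1=3 J2=3
R@1,4 dof=1 J1 → L=6 J1=4 J2=3
add link → L=7 J1=4 J2=3
PS@6,4 dof=2 J2 → L=7 J1=4 J2=4
M=3(L−1)−2J1−J2=3·6−2·4−4=6

M = 6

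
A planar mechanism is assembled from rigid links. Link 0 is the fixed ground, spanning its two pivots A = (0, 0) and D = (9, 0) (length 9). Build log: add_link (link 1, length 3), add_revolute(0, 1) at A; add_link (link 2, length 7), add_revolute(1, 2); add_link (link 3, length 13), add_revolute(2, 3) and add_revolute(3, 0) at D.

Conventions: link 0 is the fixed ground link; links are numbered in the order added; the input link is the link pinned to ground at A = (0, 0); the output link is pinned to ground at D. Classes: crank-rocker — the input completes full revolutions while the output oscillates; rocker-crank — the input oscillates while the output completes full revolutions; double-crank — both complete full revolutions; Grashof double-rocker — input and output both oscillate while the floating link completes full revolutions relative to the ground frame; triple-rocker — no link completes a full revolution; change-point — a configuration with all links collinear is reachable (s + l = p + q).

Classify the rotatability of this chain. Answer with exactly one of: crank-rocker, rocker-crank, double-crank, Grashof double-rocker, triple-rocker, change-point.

lengths: ground=9, input=3, coupler=7, output=13
sorted: s=3 (shortest), l=13 (longest), p+q=16
s + l = 16 vs p + q = 16
s + l = p + q → change-point (collinear configuration reachable)

change-point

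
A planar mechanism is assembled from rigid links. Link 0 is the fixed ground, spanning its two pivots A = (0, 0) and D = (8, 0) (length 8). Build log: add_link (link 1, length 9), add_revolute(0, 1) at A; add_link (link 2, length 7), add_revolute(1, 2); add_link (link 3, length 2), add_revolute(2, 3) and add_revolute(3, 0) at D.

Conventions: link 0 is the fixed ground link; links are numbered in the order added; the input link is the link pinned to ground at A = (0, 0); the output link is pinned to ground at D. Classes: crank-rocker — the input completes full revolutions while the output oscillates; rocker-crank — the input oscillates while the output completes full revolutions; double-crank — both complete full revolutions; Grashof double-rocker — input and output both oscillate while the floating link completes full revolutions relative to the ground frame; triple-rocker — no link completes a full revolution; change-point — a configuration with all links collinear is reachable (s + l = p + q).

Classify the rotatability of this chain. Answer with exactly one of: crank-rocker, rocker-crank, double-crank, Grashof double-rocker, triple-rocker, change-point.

lengths: ground=8, input=9, coupler=7, output=2
sorted: s=2 (shortest), l=9 (longest), p+q=15
s + l = 11 vs p + q = 15
s + l < p + q (Grashof) with shortest = output link → rocker-crank

rocker-crank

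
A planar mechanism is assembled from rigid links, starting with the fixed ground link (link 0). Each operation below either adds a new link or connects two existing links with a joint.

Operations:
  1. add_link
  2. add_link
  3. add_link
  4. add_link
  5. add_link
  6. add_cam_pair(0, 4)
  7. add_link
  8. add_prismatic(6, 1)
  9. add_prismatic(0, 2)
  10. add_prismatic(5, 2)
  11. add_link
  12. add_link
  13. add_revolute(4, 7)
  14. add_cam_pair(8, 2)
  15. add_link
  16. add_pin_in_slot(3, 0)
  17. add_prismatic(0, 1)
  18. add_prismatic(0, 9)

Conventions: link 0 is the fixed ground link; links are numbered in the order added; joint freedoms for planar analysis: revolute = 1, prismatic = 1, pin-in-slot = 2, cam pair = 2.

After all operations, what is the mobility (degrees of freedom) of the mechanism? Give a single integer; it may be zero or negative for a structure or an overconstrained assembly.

link 0 = ground. State L|J1|J2 = 1|0|0
+link1  2|0|0
+link2  3|0|0
+link3  4|0|0
+link4  5|0|0
+link5  6|0|0
C(0,4) f=2→J2  6|0|1
+link6  7|0|1
P(6,1) f=1→J1  7|1|1
P(0,2) f=1→J1  7|2|1
P(5,2) f=1→J1  7|3|1
+link7  8|3|1
+link8  9|3|1
R(4,7) f=1→J1  9|4|1
C(8,2) f=2→J2  9|4|2
+link9  10|4|2
PS(3,0) f=2→J2  10|4|3
P(0,1) f=1→J1  10|5|3
P(0,9) f=1→J1  10|6|3
M = 3(10−1)−2·6−3 = 27−12−3 = 12

M = 12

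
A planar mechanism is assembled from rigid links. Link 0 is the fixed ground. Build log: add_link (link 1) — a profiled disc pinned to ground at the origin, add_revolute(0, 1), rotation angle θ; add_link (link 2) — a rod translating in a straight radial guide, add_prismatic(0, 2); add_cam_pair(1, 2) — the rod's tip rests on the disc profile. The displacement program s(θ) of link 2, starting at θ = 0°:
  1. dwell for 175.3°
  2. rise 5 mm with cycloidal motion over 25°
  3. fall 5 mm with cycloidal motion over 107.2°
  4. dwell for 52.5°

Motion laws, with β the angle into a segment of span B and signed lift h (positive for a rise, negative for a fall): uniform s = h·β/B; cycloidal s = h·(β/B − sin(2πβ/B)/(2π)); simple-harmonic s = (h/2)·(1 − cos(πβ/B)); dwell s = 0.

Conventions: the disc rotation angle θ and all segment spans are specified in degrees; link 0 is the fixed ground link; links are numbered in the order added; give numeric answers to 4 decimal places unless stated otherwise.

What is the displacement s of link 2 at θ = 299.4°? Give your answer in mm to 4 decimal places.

seg 1 [0°–175.3°] dwell: s stays 0.0000
seg 2 [175.3°–200.3°] cycloidal, h=5: full span → s += 5 → s = 5.0000
seg 3 [200.3°–307.5°] cycloidal, h=-5: θ=299.4° here. β=99.1, B=107.2. -5·(0.9244 − sin(2π·0.9244)/(2π)) = -4.9860 → s = 0.0140

0.0140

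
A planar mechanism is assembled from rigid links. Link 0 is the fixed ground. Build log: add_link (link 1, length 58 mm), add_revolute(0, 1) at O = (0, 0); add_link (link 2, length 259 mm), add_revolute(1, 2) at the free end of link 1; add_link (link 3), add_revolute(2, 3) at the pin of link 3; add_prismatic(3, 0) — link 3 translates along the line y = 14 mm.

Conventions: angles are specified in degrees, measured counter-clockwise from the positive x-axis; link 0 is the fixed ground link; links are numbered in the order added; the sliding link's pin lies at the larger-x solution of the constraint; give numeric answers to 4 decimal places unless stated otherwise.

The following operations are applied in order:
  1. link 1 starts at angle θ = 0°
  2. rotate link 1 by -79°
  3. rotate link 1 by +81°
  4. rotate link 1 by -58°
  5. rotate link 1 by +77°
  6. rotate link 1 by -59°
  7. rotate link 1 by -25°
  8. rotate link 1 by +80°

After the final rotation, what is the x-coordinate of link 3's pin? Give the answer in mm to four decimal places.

geometry: r = 58 mm, L = 259 mm, e = 14 mm; θ starts at 0°
rotate link 1 by -79°: θ ← 0° -79° = -79°
rotate link 1 by +81°: θ ← -79° +81° = 2°
rotate link 1 by -58°: θ ← 2° -58° = -56°
rotate link 1 by +77°: θ ← -56° +77° = 21°
rotate link 1 by -59°: θ ← 21° -59° = -38°
rotate link 1 by -25°: θ ← -38° -25° = -63°
rotate link 1 by +80°: θ ← -63° +80° = 17°
crank pin P = (r cos θ, r sin θ) = (55.465676, 16.957559)
h = r sin θ − e = 16.957559 − 14 = 2.957559
x = r cos θ + √(L² − h²) = 55.465676 + 258.983113 = 314.448789

314.4488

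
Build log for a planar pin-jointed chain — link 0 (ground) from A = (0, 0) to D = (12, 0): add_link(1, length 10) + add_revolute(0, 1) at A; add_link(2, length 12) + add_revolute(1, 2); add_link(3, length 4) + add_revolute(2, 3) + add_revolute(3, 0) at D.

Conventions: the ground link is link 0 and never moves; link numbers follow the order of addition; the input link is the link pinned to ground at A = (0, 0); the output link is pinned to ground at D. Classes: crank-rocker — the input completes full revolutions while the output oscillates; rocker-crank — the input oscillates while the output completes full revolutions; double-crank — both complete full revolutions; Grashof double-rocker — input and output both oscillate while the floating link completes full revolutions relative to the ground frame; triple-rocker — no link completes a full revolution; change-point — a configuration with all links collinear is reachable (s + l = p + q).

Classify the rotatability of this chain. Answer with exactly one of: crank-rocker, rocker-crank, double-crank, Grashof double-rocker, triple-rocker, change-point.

lengths: ground=12, input=10, coupler=12, output=4
sorted: s=4 (shortest), l=12 (longest), p+q=22
s + l = 16 vs p + q = 22
s + l < p + q (Grashof) with shortest = output link → rocker-crank

rocker-crank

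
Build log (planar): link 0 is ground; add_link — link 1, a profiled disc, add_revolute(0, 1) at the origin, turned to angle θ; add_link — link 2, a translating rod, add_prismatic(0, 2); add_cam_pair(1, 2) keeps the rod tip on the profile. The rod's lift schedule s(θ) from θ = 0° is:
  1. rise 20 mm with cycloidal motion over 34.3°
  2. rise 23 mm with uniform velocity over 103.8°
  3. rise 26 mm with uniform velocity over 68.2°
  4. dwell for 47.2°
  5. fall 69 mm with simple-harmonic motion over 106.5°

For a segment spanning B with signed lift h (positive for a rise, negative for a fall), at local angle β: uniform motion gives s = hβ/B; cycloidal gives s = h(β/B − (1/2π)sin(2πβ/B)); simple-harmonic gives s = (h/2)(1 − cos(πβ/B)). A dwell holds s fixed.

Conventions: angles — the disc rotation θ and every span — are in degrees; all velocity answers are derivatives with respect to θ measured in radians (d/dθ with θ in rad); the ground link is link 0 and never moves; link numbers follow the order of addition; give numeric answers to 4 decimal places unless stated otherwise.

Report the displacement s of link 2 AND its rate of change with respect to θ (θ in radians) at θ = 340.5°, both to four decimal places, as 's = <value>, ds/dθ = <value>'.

seg 1 [0°–34.3°] cycloidal, h=20: full span → s += 20 → s = 20.0000
seg 2 [34.3°–138.1°] uniform, h=23: full span → s += 23 → s = 43.0000
seg 3 [138.1°–206.3°] uniform, h=26: full span → s += 26 → s = 69.0000
seg 4 [206.3°–253.5°] dwell: s stays 69.0000
seg 5 [253.5°–360°] simple-harmonic, h=-69: θ=340.5° here. β=87, B=106.5. -69/2·(1 − cos(π·0.8169)) = -63.4480 → s = 5.5520
velocity in seg [253.5°–360°] (simple-harmonic), θ in radians: β = 87° = 1.5184 rad, B = 106.5° = 1.8588 rad; ds/dθ = (πh/(2B)) sin(πβ/B) = (π·(-69)/(2·1.8588)) sin(π·0.8169) = -31.721753 mm/rad

s = 5.5520, ds/dθ = -31.7218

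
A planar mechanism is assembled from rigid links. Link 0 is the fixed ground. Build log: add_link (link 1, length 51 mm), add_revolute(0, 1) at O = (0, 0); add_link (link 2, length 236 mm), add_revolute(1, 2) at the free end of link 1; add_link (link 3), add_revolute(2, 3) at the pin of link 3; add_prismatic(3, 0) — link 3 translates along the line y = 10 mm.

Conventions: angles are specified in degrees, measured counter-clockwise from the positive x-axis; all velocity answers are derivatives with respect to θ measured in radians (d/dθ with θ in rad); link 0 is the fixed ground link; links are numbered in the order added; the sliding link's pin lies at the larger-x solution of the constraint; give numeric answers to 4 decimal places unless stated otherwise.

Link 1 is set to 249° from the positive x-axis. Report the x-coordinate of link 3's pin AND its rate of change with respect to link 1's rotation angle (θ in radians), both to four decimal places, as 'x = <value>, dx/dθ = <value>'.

geometry: r = 51 mm, L = 236 mm, e = 10 mm
crank pin P = (r cos θ, r sin θ) = (-18.276765, -47.612602)
h = r sin θ − e = -47.612602 − 10 = -57.612602
x = r cos θ + √(L² − h²) = -18.276765 + 228.859756 = 210.582991
dx/dθ = −r sin θ − h·r cos θ/√(L² − h²) (θ in radians; h = -57.612602) = 43.011653

x = 210.5830, dx/dθ = 43.0117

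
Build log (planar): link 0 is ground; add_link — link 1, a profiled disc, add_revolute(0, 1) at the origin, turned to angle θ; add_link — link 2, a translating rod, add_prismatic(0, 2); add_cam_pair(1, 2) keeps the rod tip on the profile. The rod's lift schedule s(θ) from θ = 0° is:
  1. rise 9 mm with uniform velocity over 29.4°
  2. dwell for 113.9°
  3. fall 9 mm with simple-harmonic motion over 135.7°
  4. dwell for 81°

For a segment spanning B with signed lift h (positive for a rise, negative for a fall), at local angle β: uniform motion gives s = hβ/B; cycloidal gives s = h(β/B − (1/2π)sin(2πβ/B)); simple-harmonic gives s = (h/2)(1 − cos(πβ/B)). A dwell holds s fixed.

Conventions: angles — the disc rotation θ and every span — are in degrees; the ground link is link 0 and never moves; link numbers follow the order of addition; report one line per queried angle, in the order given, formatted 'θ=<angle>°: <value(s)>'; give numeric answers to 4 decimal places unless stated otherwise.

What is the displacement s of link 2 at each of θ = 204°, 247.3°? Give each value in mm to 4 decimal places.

seg 1 [0°–29.4°] uniform, h=9: full span → s += 9 → s = 9.0000
seg 2 [29.4°–143.3°] dwell: s stays 9.0000
seg 3 [143.3°–279°] simple-harmonic, h=-9: θ=204° here. β=60.7, B=135.7. -9/2·(1 − cos(π·0.4473)) = -3.7585 → s = 5.2415
seg 3 [143.3°–279°] simple-harmonic, h=-9: θ=247.3° here. β=104, B=135.7. -9/2·(1 − cos(π·0.7664)) = -7.8416 → s = 1.1584

θ=204°: 5.2415
θ=247.3°: 1.1584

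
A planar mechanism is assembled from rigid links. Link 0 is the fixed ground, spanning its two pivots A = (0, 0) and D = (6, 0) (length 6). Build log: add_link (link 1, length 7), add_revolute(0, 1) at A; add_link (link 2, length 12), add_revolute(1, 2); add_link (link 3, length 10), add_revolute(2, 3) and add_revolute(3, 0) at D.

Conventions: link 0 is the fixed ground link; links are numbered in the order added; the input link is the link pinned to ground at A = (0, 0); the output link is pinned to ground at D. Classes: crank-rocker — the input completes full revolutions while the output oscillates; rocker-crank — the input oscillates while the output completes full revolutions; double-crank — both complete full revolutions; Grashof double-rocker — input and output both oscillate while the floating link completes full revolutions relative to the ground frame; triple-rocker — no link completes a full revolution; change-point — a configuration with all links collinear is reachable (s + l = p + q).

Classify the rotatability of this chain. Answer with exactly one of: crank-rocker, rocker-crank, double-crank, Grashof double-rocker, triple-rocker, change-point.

lengths: ground=6, input=7, coupler=12, output=10
sorted: s=6 (shortest), l=12 (longest), p+q=17
s + l = 18 vs p + q = 17
s + l > p + q → non-Grashof → no link fully rotates → triple-rocker

triple-rocker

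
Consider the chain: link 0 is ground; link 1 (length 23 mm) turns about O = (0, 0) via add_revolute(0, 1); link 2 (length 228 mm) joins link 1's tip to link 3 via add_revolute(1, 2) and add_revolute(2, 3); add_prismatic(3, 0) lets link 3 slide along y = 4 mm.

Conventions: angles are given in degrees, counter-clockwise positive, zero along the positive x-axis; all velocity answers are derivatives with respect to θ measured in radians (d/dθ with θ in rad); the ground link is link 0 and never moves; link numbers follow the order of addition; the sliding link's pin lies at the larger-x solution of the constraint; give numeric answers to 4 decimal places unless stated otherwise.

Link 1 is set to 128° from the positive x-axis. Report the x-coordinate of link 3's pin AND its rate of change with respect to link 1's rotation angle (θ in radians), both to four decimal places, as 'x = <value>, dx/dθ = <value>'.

geometry: r = 23 mm, L = 228 mm, e = 4 mm
crank pin P = (r cos θ, r sin θ) = (-14.160214, 18.124247)
h = r sin θ − e = 18.124247 − 4 = 14.124247
x = r cos θ + √(L² − h²) = -14.160214 + 227.562092 = 213.401878
dx/dθ = −r sin θ − h·r cos θ/√(L² − h²) (θ in radians; h = 14.124247) = -17.245356

x = 213.4019, dx/dθ = -17.2454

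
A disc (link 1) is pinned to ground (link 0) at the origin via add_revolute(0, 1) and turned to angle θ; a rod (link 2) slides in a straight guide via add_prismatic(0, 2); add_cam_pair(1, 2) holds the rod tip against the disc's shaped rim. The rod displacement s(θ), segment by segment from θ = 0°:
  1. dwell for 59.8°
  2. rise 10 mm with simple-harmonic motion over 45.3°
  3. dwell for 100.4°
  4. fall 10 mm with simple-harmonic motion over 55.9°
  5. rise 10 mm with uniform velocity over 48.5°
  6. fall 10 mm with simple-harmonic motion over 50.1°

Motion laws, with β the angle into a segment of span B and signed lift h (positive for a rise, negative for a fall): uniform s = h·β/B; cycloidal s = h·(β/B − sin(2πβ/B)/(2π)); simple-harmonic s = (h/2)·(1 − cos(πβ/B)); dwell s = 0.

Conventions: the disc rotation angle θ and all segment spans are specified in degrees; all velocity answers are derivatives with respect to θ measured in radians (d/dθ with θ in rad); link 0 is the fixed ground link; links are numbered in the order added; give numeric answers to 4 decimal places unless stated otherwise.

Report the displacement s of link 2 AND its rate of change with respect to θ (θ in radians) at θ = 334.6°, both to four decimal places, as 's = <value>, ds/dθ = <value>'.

segment 1 (0° to 59.8°, dwell): s unchanged at 0.0000
segment 2 (59.8° to 105.1°, simple-harmonic, h = 10) is passed completely: s = 0.0000 + (10) = 10.0000
segment 3 (105.1° to 205.5°, dwell): s unchanged at 10.0000
segment 4 (205.5° to 261.4°, simple-harmonic, h = -10) is passed completely: s = 10.0000 + (-10) = 0.0000
segment 5 (261.4° to 309.9°, uniform, h = 10) is passed completely: s = 0.0000 + (10) = 10.0000
θ = 334.6° falls in segment 6 (309.9° to 360°, simple-harmonic, h = -10): β = 334.6 − 309.9 = 24.7°, B = 50.1°; Δs = -10/2·(1 − cos(π·0.4930)) = -4.8903; s = 10.0000 − 4.8903 = 5.1097
velocity in seg [309.9°–360°] (simple-harmonic), θ in radians: β = 24.7° = 0.4311 rad, B = 50.1° = 0.8744 rad; ds/dθ = (πh/(2B)) sin(πβ/B) = (π·(-10)/(2·0.8744)) sin(π·0.4930) = -17.959746 mm/rad

s = 5.1097, ds/dθ = -17.9597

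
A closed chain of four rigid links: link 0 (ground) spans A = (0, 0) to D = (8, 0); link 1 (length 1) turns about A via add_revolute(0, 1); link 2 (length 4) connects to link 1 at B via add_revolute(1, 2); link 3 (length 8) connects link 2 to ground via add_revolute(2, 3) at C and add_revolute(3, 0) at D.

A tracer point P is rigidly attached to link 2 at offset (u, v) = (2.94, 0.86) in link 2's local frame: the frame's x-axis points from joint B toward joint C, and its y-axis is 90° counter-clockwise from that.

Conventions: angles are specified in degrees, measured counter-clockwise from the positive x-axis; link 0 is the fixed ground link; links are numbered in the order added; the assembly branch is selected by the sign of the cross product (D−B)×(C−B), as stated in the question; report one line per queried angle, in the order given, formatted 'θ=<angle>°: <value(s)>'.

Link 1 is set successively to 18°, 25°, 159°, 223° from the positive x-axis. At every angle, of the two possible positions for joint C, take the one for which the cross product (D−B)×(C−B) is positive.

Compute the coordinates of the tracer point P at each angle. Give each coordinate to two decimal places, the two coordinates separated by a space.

A=(0,0), D=(8.00,0)
θ=18°: B = A + 1.00·(cos18°, sin18°) = (0.9511, 0.3090)
θ=18°: |BD| = 7.0557
θ=18°: circle(B,4.00) ∩ circle(D,8.00): a=0.1264, h=3.9980
θ=18°:   candidates: C₊=(1.2524,4.2977) cross=28.209; C₋=(0.9022,-3.6907) cross=-28.209
θ=18°:   branch + wants cross > 0 → take C=(1.2524,4.2977) (cross=28.209)
θ=18°: ex = (C−B)/|BC| = (0.0753,0.9972); ey = (-0.9972,0.0753)
θ=18°: P = B + 2.94·ex + 0.86·ey = (0.3150,3.3054)
θ=25°: B = A + 1.00·(cos25°, sin25°) = (0.9063, 0.4226)
θ=25°: |BD| = 7.1063
θ=25°: circle(B,4.00) ∩ circle(D,8.00): a=0.1758, h=3.9961
θ=25°:   candidates: C₊=(1.3195,4.4012) cross=28.398; C₋=(0.8442,-3.5769) cross=-28.398
θ=25°:   branch + wants cross > 0 → take C=(1.3195,4.4012) (cross=28.398)
θ=25°: ex = (C−B)/|BC| = (0.1033,0.9947); ey = (-0.9947,0.1033)
θ=25°: P = B + 2.94·ex + 0.86·ey = (0.3546,3.4357)
θ=159°: B = A + 1.00·(cos159°, sin159°) = (-0.9336, 0.3584)
θ=159°: |BD| = 8.9408
θ=159°: circle(B,4.00) ∩ circle(D,8.00): a=1.7860, h=3.5791
θ=159°:   candidates: C₊=(0.9945,3.8630) cross=32.000; C₋=(0.7076,-3.2895) cross=-32.000
θ=159°:   branch + wants cross > 0 → take C=(0.9945,3.8630) (cross=32.000)
θ=159°: ex = (C−B)/|BC| = (0.4820,0.8762); ey = (-0.8762,0.4820)
θ=159°: P = B + 2.94·ex + 0.86·ey = (-0.2699,3.3488)
θ=223°: B = A + 1.00·(cos223°, sin223°) = (-0.7314, -0.6820)
θ=223°: |BD| = 8.7579
θ=223°: circle(B,4.00) ∩ circle(D,8.00): a=1.6386, h=3.6490
θ=223°:   candidates: C₊=(0.6181,3.0835) cross=31.957; C₋=(1.1864,-4.1923) cross=-31.957
θ=223°:   branch + wants cross > 0 → take C=(0.6181,3.0835) (cross=31.957)
θ=223°: ex = (C−B)/|BC| = (0.3374,0.9414); ey = (-0.9414,0.3374)
θ=223°: P = B + 2.94·ex + 0.86·ey = (-0.5491,2.3758)

θ=18°: 0.31 3.31
θ=25°: 0.35 3.44
θ=159°: -0.27 3.35
θ=223°: -0.55 2.38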